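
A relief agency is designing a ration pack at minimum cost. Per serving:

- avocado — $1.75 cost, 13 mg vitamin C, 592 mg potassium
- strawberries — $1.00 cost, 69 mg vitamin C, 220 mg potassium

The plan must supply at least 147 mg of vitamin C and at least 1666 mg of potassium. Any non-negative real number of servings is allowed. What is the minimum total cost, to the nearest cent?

$5.53

This is a tiny linear program; its minimum lies at a vertex of the feasible set. List the vertices and price them.
avocado only: max(147/13, 1666/592) = 11.31 servings → $19.79.
strawberries only: max(147/69, 1666/220) = 7.573 servings → $7.57.
avocado + strawberries with both tight: 2.175 servings and 1.721 servings → $5.53.
So the least-cost plan costs $5.53.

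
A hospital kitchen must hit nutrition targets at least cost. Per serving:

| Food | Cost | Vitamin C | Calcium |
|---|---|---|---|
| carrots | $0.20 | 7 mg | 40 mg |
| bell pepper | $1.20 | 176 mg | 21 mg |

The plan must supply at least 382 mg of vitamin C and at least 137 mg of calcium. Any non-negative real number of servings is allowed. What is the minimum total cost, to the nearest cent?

The cheapest plan sits at a corner of the feasible region — with two constraints it uses at most two foods.
carrots only: max(382/7, 137/40) = 54.57 servings → $10.91.
bell pepper only: max(382/176, 137/21) = 6.524 servings → $7.83.
carrots + bell pepper with both tight: 2.334 servings and 2.078 servings → $2.96.
The minimum over all feasible corners is $2.96.

$2.96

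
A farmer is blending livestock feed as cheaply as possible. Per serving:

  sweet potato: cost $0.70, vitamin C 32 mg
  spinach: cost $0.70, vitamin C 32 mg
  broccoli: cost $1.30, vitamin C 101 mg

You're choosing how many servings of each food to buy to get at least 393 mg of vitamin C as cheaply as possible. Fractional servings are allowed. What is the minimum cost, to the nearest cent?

$5.06

Cost per mg of vitamin C: broccoli $0.0129, sweet potato $0.0219, spinach $0.0219.
With no serving limits, use only broccoli: 393 mg / 101 mg = 3.891 servings × $1.30 = $5.06.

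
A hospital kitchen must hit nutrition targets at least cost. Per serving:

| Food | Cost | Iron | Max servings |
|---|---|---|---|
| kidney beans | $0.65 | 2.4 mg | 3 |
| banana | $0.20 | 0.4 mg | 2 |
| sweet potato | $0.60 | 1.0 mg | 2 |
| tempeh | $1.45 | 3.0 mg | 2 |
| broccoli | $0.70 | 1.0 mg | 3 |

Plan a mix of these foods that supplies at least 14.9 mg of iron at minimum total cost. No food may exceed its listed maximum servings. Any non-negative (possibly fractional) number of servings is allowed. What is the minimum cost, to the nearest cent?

$5.79

Cost per mg of iron: kidney beans $0.2708, tempeh $0.4833, banana $0.5000, sweet potato $0.6000, broccoli $0.7000.
Take 3 servings of kidney beans: +7.2 mg iron for $1.95 (total $1.95, still need 7.7 mg).
Take 2 servings of tempeh: +6.0 mg iron for $2.90 (total $4.85, still need 1.7 mg).
Take 2 servings of banana: +0.8 mg iron for $0.40 (total $5.25, still need 0.9 mg).
Take 0.9 servings of sweet potato: +0.9 mg iron for $0.54 (total $5.79, still need 0.0 mg).
Filling from the cheapest source first is optimal under one linear minimum: $5.79.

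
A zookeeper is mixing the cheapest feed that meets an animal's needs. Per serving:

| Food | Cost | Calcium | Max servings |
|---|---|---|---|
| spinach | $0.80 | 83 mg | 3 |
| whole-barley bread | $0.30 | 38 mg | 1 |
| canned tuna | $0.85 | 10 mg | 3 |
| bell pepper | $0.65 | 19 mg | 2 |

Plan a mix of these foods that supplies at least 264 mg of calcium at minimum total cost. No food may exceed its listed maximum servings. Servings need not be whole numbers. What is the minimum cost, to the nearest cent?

$2.48

Cost per mg of calcium: whole-barley bread $0.0079, spinach $0.0096, bell pepper $0.0342, canned tuna $0.0850.
Take 1 serving of whole-barley bread: +38.0 mg calcium for $0.30 (total $0.30, still need 226.0 mg).
Take 2.723 servings of spinach: +226.0 mg calcium for $2.18 (total $2.48, still need 0.0 mg).
Greedy by cheapest-per-mg is optimal for a single linear constraint, so the minimum cost is $2.48.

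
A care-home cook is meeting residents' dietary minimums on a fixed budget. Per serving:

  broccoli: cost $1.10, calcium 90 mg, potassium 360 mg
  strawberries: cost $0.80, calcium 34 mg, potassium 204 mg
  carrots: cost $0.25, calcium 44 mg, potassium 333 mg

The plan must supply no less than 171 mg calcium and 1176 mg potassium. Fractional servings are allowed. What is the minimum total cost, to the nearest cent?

With two linear requirements the optimum uses one or two foods; enumerate the corners.
broccoli only: max(171/90, 1176/360) = 3.267 servings → $3.59.
strawberries only: max(171/34, 1176/204) = 5.765 servings → $4.61.
carrots only: max(171/44, 1176/333) = 3.886 servings → $0.97.
broccoli + strawberries: the both-tight solution has a negative serving — not a feasible corner.
broccoli + carrots with both tight: 0.3679 servings and 3.134 servings → $1.19.
strawberries + carrots with both tight: 2.216 servings and 2.174 servings → $2.32.
The minimum over all feasible corners is $0.97.

$0.97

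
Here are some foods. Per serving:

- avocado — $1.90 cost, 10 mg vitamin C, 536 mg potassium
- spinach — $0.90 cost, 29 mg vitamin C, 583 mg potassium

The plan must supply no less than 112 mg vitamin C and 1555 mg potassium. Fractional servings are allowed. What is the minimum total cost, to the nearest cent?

$3.48

This is a tiny linear program; its minimum lies at a vertex of the feasible set. List the vertices and price them.
avocado only: max(112/10, 1555/536) = 11.2 servings → $21.28.
spinach only: max(112/29, 1555/583) = 3.862 servings → $3.48.
avocado + spinach: intersection lies outside the first quadrant.
So the least-cost plan costs $3.48.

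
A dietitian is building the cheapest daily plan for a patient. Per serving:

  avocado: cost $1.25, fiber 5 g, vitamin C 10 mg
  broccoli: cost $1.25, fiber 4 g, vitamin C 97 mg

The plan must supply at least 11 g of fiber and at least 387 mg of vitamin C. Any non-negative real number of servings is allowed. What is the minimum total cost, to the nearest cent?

$4.99

Check every corner: each single food scaled to meet both minima, and each pair solved so both constraints bind.
avocado only: max(11/5, 387/10) = 38.7 servings → $48.38.
broccoli only: max(11/4, 387/97) = 3.99 servings → $4.99.
avocado + broccoli with both targets exact would need a negative amount; discard.
Cheapest feasible corner: $4.99.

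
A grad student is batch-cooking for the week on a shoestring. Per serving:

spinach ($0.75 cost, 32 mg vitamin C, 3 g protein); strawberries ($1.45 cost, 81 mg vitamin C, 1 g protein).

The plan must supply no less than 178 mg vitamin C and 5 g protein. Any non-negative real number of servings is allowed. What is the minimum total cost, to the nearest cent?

$3.38

Compare the cost at each extreme point of the feasible region.
spinach only: max(178/32, 5/3) = 5.562 servings → $4.17.
strawberries only: max(178/81, 5/1) = 5 servings → $7.25.
spinach + strawberries with both tight: 1.076 servings and 1.773 servings → $3.38.
Cheapest feasible corner: $3.38.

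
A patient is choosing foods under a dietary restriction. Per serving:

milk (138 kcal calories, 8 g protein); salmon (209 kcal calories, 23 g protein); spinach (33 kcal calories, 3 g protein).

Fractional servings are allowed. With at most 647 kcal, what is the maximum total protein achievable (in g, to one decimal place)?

71.2 g

Protein per kcal: salmon 0.11, spinach 0.09091, milk 0.05797.
With no serving limits, spend the whole calories allowance on salmon: 647 kcal / 209 kcal × 23 g = 71.2 g.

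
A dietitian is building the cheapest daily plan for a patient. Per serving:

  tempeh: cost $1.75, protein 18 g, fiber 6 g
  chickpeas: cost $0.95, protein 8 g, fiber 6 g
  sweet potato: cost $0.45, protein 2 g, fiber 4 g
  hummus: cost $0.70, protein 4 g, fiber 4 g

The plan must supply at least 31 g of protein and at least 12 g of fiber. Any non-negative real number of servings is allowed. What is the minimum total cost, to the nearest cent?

With two linear requirements the optimum uses one or two foods; enumerate the corners.
tempeh only: max(31/18, 12/6) = 2 servings → $3.50.
chickpeas only: max(31/8, 12/6) = 3.875 servings → $3.68.
sweet potato only: max(31/2, 12/4) = 15.5 servings → $6.97.
hummus only: max(31/4, 12/4) = 7.75 servings → $5.42.
tempeh + chickpeas with both tight: 1.5 servings and 0.5 servings → $3.10.
tempeh + sweet potato with both tight: 1.667 servings and 0.5 servings → $3.14.
tempeh + hummus with both tight: 1.583 servings and 0.625 servings → $3.21.
chickpeas + sweet potato: intersection lies outside the first quadrant.
chickpeas + hummus: the both-tight solution has a negative serving — not a feasible corner.
sweet potato + hummus: the both-tight solution has a negative serving — not a feasible corner.
So the least-cost plan costs $3.10.

$3.10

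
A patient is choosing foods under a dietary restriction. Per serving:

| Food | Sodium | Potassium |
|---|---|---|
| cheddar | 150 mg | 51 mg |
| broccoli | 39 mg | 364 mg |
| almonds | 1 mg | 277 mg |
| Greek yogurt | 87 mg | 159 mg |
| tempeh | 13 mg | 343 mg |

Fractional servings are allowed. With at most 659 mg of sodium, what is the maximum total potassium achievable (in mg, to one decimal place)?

Potassium per mg sodium: almonds 277, tempeh 26.38, broccoli 9.333, Greek yogurt 1.828, cheddar 0.34.
With no serving limits, spend the whole sodium allowance on almonds: 659 mg / 1 mg × 277 mg = 182543.0 mg.

182543.0 mg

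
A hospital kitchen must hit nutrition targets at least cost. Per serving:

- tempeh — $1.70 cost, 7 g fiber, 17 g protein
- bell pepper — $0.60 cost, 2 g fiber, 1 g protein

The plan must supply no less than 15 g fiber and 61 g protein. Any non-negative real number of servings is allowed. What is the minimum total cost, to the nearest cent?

This is a tiny linear program; its minimum lies at a vertex of the feasible set. List the vertices and price them.
tempeh only: max(15/7, 61/17) = 3.588 servings → $6.10.
bell pepper only: max(15/2, 61/1) = 61 servings → $36.60.
tempeh + bell pepper with both targets exact would need a negative amount; discard.
The minimum over all feasible corners is $6.10.

$6.10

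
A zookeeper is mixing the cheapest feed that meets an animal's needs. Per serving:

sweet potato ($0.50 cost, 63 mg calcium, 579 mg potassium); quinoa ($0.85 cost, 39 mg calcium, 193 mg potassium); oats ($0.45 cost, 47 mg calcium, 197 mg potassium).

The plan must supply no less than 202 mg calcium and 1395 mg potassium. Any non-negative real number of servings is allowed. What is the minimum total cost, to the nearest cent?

$1.60

sweet potato only: max(202/63, 1395/579) = 3.206 servings → $1.60.
quinoa only: max(202/39, 1395/193) = 7.228 servings → $6.14.
oats only: max(202/47, 1395/197) = 7.081 servings → $3.19.
sweet potato + quinoa with both tight: 1.479 servings and 2.79 servings → $3.11.
sweet potato + oats with both tight: 1.741 servings and 1.964 servings → $1.75.
quinoa + oats with both targets exact would need a negative amount; discard.
Cheapest feasible corner: $1.60.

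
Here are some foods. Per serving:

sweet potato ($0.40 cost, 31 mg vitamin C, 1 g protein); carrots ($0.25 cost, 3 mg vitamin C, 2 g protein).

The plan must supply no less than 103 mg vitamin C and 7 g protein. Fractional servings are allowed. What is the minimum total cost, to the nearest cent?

For a min-cost LP with two ≥-constraints, a basic feasible solution has at most two positive variables.
sweet potato only: max(103/31, 7/1) = 7 servings → $2.80.
carrots only: max(103/3, 7/2) = 34.33 servings → $8.58.
sweet potato + carrots with both tight: 3.136 servings and 1.932 servings → $1.74.
Cheapest feasible corner: $1.74.

$1.74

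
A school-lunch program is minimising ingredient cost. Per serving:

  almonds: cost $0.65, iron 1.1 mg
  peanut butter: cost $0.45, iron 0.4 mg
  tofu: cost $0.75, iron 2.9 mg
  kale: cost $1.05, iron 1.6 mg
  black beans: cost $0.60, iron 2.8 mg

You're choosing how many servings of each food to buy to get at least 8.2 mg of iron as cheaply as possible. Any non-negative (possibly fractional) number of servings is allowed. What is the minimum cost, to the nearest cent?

$1.76

Cost per mg of iron: black beans $0.2143, tofu $0.2586, almonds $0.5909, kale $0.6562, peanut butter $1.1250.
With no serving limits, use only black beans: 8.2 mg / 2.8 mg = 2.929 servings × $0.60 = $1.76.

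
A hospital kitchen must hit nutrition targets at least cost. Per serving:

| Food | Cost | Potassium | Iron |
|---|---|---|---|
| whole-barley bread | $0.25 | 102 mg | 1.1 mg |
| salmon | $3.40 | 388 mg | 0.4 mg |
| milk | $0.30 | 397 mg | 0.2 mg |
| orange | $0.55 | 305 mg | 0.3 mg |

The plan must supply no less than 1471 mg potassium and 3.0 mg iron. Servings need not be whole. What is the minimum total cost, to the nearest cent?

$1.48

At the optimum either one food covers both requirements or two foods hit both targets exactly; no other combination can be cheaper.
whole-barley bread only: max(1471/102, 3.0/1.1) = 14.42 servings → $3.61.
salmon only: max(1471/388, 3.0/0.4) = 7.5 servings → $25.50.
milk only: max(1471/397, 3.0/0.2) = 15 servings → $4.50.
orange only: max(1471/305, 3.0/0.3) = 10 servings → $5.50.
whole-barley bread + salmon with both tight: 1.491 servings and 3.399 servings → $11.93.
whole-barley bread + milk with both tight: 2.154 servings and 3.152 servings → $1.48.
whole-barley bread + orange with both tight: 1.554 servings and 4.303 servings → $2.76.
salmon + milk: the both-tight solution has a negative serving — not a feasible corner.
salmon + orange: the both-tight solution has a negative serving — not a feasible corner.
milk + orange: intersection lies outside the first quadrant.
The minimum over all feasible corners is $1.48.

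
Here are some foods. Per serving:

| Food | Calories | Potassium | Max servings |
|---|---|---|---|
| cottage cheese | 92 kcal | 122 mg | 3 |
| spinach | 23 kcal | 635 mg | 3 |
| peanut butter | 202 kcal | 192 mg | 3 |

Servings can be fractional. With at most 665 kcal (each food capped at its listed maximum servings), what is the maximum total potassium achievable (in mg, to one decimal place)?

2575.2 mg

Potassium per kcal: spinach 27.61, cottage cheese 1.326, peanut butter 0.9505.
Take 3 servings of spinach: uses 69 kcal, +1905.0 mg potassium (running total 1905.0 mg).
Take 3 servings of cottage cheese: uses 276 kcal, +366.0 mg potassium (running total 2271.0 mg).
Take 1.584 servings of peanut butter: uses 320 kcal, +304.2 mg potassium (running total 2575.2 mg).
Greedy by best ratio exhausts the calories allowance optimally: 2575.2 mg.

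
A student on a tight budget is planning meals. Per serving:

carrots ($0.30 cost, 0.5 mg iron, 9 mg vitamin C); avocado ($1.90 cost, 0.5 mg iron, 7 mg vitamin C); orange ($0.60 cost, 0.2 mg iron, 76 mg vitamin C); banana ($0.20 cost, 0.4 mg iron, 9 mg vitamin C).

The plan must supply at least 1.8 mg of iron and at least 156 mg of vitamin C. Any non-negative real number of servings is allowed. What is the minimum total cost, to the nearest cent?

$1.71

carrots only: max(1.8/0.5, 156/9) = 17.33 servings → $5.20.
avocado only: max(1.8/0.5, 156/7) = 22.29 servings → $42.34.
orange only: max(1.8/0.2, 156/76) = 9 servings → $5.40.
banana only: max(1.8/0.4, 156/9) = 17.33 servings → $3.47.
carrots + avocado: intersection lies outside the first quadrant.
carrots + orange with both tight: 2.917 servings and 1.707 servings → $1.90.
carrots + banana: the both-tight solution has a negative serving — not a feasible corner.
avocado + orange with both tight: 2.885 servings and 1.787 servings → $6.55.
avocado + banana: the both-tight solution has a negative serving — not a feasible corner.
orange + banana with both tight: 1.615 servings and 3.692 servings → $1.71.
Cheapest feasible corner: $1.71.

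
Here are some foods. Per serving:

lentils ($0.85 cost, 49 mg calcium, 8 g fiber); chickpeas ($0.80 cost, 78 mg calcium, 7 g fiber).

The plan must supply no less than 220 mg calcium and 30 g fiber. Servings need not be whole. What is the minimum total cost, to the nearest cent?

The cheapest plan sits at a corner of the feasible region — with two constraints it uses at most two foods.
lentils only: max(220/49, 30/8) = 4.49 servings → $3.82.
chickpeas only: max(220/78, 30/7) = 4.286 servings → $3.43.
lentils + chickpeas with both tight: 2.847 servings and 1.032 servings → $3.25.
So the least-cost plan costs $3.25.

$3.25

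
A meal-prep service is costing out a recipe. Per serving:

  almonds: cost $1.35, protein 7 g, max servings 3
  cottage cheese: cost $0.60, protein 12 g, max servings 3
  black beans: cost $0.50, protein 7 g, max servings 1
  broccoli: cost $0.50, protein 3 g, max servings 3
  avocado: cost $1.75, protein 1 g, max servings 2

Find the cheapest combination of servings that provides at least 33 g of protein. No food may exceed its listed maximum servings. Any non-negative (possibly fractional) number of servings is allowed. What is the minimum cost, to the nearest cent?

$1.65

Cost per g of protein: cottage cheese $0.0500, black beans $0.0714, broccoli $0.1667, almonds $0.1929, avocado $1.7500.
Take 2.75 servings of cottage cheese: +33.0 g protein for $1.65 (total $1.65, still need 0.0 g).
Greedy by cheapest-per-g is optimal for a single linear constraint, so the minimum cost is $1.65.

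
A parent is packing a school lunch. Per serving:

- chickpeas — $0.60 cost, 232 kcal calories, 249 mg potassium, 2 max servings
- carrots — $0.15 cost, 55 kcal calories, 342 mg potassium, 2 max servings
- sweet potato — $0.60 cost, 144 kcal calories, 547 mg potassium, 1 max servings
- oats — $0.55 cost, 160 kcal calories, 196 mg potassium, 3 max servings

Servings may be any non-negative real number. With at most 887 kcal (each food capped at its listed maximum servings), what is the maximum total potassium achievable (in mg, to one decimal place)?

1983.2 mg

Potassium per kcal: carrots 6.218, sweet potato 3.799, oats 1.225, chickpeas 1.073.
Take 2 servings of carrots: uses 110 kcal, +684.0 mg potassium (running total 684.0 mg).
Take 1 serving of sweet potato: uses 144 kcal, +547.0 mg potassium (running total 1231.0 mg).
Take 3 servings of oats: uses 480 kcal, +588.0 mg potassium (running total 1819.0 mg).
Take 0.6595 servings of chickpeas: uses 153 kcal, +164.2 mg potassium (running total 1983.2 mg).
Greedy by best ratio exhausts the calories allowance optimally: 1983.2 mg.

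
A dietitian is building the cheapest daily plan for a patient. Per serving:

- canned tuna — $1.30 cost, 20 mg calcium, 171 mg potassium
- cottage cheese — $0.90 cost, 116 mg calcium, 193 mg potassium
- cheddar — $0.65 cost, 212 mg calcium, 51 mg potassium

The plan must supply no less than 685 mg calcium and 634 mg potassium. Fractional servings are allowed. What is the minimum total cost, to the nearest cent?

$3.65

Check every corner: each single food scaled to meet both minima, and each pair solved so both constraints bind.
canned tuna only: max(685/20, 634/171) = 34.25 servings → $44.52.
cottage cheese only: max(685/116, 634/193) = 5.905 servings → $5.31.
cheddar only: max(685/212, 634/51) = 12.43 servings → $8.08.
canned tuna + cottage cheese: intersection lies outside the first quadrant.
canned tuna + cheddar with both tight: 2.823 servings and 2.965 servings → $5.60.
cottage cheese + cheddar with both tight: 2.842 servings and 1.676 servings → $3.65.
The minimum over all feasible corners is $3.65.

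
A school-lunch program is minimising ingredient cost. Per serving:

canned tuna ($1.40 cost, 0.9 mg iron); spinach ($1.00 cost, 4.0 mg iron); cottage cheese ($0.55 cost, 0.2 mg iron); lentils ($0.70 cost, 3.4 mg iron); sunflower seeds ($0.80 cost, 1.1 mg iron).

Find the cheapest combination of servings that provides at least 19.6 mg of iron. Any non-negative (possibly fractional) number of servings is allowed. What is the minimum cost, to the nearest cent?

$4.04

Cost per mg of iron: lentils $0.2059, spinach $0.2500, sunflower seeds $0.7273, canned tuna $1.5556, cottage cheese $2.7500.
With no serving limits, use only lentils: 19.6 mg / 3.4 mg = 5.765 servings × $0.70 = $4.04.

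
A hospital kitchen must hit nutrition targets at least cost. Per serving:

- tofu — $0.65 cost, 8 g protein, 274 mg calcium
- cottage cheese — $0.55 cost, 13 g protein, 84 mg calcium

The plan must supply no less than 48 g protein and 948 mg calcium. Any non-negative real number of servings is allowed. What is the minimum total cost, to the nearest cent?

$2.92

Check every corner: each single food scaled to meet both minima, and each pair solved so both constraints bind.
tofu only: max(48/8, 948/274) = 6 servings → $3.90.
cottage cheese only: max(48/13, 948/84) = 11.29 servings → $6.21.
tofu + cottage cheese with both tight: 2.869 servings and 1.927 servings → $2.92.
Cheapest feasible corner: $2.92.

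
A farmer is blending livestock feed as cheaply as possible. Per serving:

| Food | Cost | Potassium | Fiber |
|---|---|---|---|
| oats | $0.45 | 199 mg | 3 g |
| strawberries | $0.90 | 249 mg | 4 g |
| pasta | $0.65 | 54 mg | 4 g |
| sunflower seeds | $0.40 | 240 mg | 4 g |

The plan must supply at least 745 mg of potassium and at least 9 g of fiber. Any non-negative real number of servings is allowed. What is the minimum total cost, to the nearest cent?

$1.24

At the optimum either one food covers both requirements or two foods hit both targets exactly; no other combination can be cheaper.
oats only: max(745/199, 9/3) = 3.744 servings → $1.68.
strawberries only: max(745/249, 9/4) = 2.992 servings → $2.69.
pasta only: max(745/54, 9/4) = 13.8 servings → $8.97.
sunflower seeds only: max(745/240, 9/4) = 3.104 servings → $1.24.
oats + strawberries: the both-tight solution has a negative serving — not a feasible corner.
oats + pasta: intersection lies outside the first quadrant.
oats + sunflower seeds: intersection lies outside the first quadrant.
strawberries + pasta: the both-tight solution has a negative serving — not a feasible corner.
strawberries + sunflower seeds: the both-tight solution has a negative serving — not a feasible corner.
pasta + sunflower seeds with both targets exact would need a negative amount; discard.
The minimum over all feasible corners is $1.24.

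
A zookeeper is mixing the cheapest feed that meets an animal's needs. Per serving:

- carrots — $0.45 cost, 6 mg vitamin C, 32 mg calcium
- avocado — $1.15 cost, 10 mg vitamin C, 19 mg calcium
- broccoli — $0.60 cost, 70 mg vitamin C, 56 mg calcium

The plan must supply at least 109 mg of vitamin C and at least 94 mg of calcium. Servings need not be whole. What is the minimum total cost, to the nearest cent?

Minimising a linear cost over {vitamin C ≥ 109, calcium ≥ 94, servings ≥ 0} — the optimum is at a vertex, using one or two foods.
carrots only: max(109/6, 94/32) = 18.17 servings → $8.18.
avocado only: max(109/10, 94/19) = 10.9 servings → $12.54.
broccoli only: max(109/70, 94/56) = 1.679 servings → $1.01.
carrots + avocado: intersection lies outside the first quadrant.
carrots + broccoli with both tight: 0.25 servings and 1.536 servings → $1.03.
avocado + broccoli with both tight: 0.6182 servings and 1.469 servings → $1.59.
Cheapest feasible corner: $1.01.

$1.01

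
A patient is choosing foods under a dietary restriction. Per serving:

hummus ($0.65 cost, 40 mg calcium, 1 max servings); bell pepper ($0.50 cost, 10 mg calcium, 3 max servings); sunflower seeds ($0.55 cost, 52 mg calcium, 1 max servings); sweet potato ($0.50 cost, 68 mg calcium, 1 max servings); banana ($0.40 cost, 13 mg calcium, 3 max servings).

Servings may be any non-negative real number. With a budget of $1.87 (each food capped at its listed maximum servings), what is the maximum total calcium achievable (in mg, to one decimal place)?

165.5 mg

Calcium per dollar: sweet potato 136, sunflower seeds 94.55, hummus 61.54, banana 32.5, bell pepper 20.
Take 1 serving of sweet potato: spends $0.50, +68.0 mg calcium (running total 68.0 mg).
Take 1 serving of sunflower seeds: spends $0.55, +52.0 mg calcium (running total 120.0 mg).
Take 1 serving of hummus: spends $0.65, +40.0 mg calcium (running total 160.0 mg).
Take 0.425 servings of banana: spends $0.17, +5.5 mg calcium (running total 165.5 mg).
Greedy by best ratio exhausts the cost allowance optimally: 165.5 mg.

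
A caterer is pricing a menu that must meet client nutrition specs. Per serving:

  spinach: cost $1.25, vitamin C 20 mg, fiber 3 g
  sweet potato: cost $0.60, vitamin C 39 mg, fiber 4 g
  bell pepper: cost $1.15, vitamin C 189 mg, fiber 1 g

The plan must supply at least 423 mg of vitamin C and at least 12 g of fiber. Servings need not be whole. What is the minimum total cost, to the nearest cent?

With two linear requirements the optimum uses one or two foods; enumerate the corners.
spinach only: max(423/20, 12/3) = 21.15 servings → $26.44.
sweet potato only: max(423/39, 12/4) = 10.85 servings → $6.51.
bell pepper only: max(423/189, 12/1) = 12 servings → $13.80.
spinach + sweet potato: the both-tight solution has a negative serving — not a feasible corner.
spinach + bell pepper with both tight: 3.373 servings and 1.881 servings → $6.38.
sweet potato + bell pepper with both tight: 2.573 servings and 1.707 servings → $3.51.
The minimum over all feasible corners is $3.51.

$3.51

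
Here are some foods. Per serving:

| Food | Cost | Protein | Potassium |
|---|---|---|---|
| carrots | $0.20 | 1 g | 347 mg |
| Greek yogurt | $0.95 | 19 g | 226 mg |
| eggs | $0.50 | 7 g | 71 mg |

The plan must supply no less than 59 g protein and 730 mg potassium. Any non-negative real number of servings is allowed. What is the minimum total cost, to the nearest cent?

$2.96

For a min-cost LP with two ≥-constraints, a basic feasible solution has at most two positive variables.
carrots only: max(59/1, 730/347) = 59 servings → $11.80.
Greek yogurt only: max(59/19, 730/226) = 3.23 servings → $3.07.
eggs only: max(59/7, 730/71) = 10.28 servings → $5.14.
carrots + Greek yogurt with both tight: 0.08418 servings and 3.101 servings → $2.96.
carrots + eggs with both tight: 0.3906 servings and 8.373 servings → $4.26.
Greek yogurt + eggs: the both-tight solution has a negative serving — not a feasible corner.
Cheapest feasible corner: $2.96.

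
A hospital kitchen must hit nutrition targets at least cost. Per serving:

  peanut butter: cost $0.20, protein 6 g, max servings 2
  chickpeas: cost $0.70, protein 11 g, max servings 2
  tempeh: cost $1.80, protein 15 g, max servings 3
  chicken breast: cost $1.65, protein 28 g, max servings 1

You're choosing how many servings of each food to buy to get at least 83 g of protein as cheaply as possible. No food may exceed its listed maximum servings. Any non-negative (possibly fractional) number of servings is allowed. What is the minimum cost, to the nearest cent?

Cost per g of protein: peanut butter $0.0333, chicken breast $0.0589, chickpeas $0.0636, tempeh $0.1200.
Take 2 servings of peanut butter: +12.0 g protein for $0.40 (total $0.40, still need 71.0 g).
Take 1 serving of chicken breast: +28.0 g protein for $1.65 (total $2.05, still need 43.0 g).
Take 2 servings of chickpeas: +22.0 g protein for $1.40 (total $3.45, still need 21.0 g).
Take 1.4 servings of tempeh: +21.0 g protein for $2.52 (total $5.97, still need 0.0 g).
Filling from the cheapest source first is optimal under one linear minimum: $5.97.

$5.97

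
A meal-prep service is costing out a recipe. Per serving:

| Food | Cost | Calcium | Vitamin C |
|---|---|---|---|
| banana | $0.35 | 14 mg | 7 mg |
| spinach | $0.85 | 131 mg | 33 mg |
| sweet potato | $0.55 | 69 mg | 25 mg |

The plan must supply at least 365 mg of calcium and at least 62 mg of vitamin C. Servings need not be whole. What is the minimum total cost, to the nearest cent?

An LP optimum is at a vertex; with two nutrient constraints at most two foods are used. Check each candidate.
banana only: max(365/14, 62/7) = 26.07 servings → $9.12.
spinach only: max(365/131, 62/33) = 2.786 servings → $2.37.
sweet potato only: max(365/69, 62/25) = 5.29 servings → $2.91.
banana + spinach: intersection lies outside the first quadrant.
banana + sweet potato with both targets exact would need a negative amount; discard.
spinach + sweet potato with both targets exact would need a negative amount; discard.
The minimum over all feasible corners is $2.37.

$2.37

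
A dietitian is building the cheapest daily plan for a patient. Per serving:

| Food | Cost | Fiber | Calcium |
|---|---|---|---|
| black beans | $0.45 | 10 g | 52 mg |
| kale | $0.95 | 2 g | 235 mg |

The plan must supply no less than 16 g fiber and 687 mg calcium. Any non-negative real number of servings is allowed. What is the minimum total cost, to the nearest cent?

$3.03

Two binding constraints pin down two serving amounts, so the optimal mix uses at most two foods. The candidates are each food alone (scaled to the tighter of fiber/calcium) and each pair with both constraints tight.
black beans only: max(16/10, 687/52) = 13.21 servings → $5.95.
kale only: max(16/2, 687/235) = 8 servings → $7.60.
black beans + kale with both tight: 1.062 servings and 2.688 servings → $3.03.
The minimum over all feasible corners is $3.03.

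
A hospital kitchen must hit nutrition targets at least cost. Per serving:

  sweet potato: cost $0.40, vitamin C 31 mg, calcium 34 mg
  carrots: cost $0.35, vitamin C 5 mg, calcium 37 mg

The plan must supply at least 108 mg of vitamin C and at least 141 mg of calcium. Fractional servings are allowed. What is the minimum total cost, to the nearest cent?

$1.60

An LP optimum is at a vertex; with two nutrient constraints at most two foods are used. Check each candidate.
sweet potato only: max(108/31, 141/34) = 4.147 servings → $1.66.
carrots only: max(108/5, 141/37) = 21.6 servings → $7.56.
sweet potato + carrots with both tight: 3.368 servings and 0.7155 servings → $1.60.
Cheapest feasible corner: $1.60.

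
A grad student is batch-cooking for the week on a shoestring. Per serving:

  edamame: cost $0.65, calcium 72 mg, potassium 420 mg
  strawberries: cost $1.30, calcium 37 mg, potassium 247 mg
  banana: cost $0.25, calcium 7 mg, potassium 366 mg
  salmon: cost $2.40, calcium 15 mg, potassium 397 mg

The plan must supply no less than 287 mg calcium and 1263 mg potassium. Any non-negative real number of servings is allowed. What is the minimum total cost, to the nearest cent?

$2.59

An LP optimum is at a vertex; with two nutrient constraints at most two foods are used. Check each candidate.
edamame only: max(287/72, 1263/420) = 3.986 servings → $2.59.
strawberries only: max(287/37, 1263/247) = 7.757 servings → $10.08.
banana only: max(287/7, 1263/366) = 41 servings → $10.25.
salmon only: max(287/15, 1263/397) = 19.13 servings → $45.92.
edamame + strawberries: intersection lies outside the first quadrant.
edamame + banana with both targets exact would need a negative amount; discard.
edamame + salmon: intersection lies outside the first quadrant.
strawberries + banana with both targets exact would need a negative amount; discard.
strawberries + salmon: the both-tight solution has a negative serving — not a feasible corner.
banana + salmon with both targets exact would need a negative amount; discard.
So the least-cost plan costs $2.59.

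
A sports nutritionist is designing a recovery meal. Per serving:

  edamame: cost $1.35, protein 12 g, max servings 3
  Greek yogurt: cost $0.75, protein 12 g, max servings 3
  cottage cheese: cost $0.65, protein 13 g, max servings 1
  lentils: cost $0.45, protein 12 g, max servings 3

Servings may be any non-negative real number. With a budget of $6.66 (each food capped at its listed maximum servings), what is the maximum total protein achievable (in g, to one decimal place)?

Protein per dollar: lentils 26.67, cottage cheese 20, Greek yogurt 16, edamame 8.889.
Take 3 servings of lentils: spends $1.35, +36.0 g protein (running total 36.0 g).
Take 1 serving of cottage cheese: spends $0.65, +13.0 g protein (running total 49.0 g).
Take 3 servings of Greek yogurt: spends $2.25, +36.0 g protein (running total 85.0 g).
Take 1.785 servings of edamame: spends $2.41, +21.4 g protein (running total 106.4 g).
Greedy by best ratio exhausts the cost allowance optimally: 106.4 g.

106.4 g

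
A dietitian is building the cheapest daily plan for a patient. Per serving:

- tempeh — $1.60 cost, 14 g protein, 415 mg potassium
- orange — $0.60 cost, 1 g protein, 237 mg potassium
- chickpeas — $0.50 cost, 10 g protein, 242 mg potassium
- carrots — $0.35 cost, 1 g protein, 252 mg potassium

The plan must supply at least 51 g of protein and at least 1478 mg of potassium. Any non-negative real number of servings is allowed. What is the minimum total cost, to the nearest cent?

The cheapest plan sits at a corner of the feasible region — with two constraints it uses at most two foods.
tempeh only: max(51/14, 1478/415) = 3.643 servings → $5.83.
orange only: max(51/1, 1478/237) = 51 servings → $30.60.
chickpeas only: max(51/10, 1478/242) = 6.107 servings → $3.05.
carrots only: max(51/1, 1478/252) = 51 servings → $17.85.
tempeh + orange: intersection lies outside the first quadrant.
tempeh + chickpeas with both tight: 3.199 servings and 0.6207 servings → $5.43.
tempeh + carrots: intersection lies outside the first quadrant.
orange + chickpeas with both tight: 1.146 servings and 4.985 servings → $3.18.
orange + carrots: the both-tight solution has a negative serving — not a feasible corner.
chickpeas + carrots with both tight: 4.993 servings and 1.07 servings → $2.87.
Cheapest feasible corner: $2.87.

$2.87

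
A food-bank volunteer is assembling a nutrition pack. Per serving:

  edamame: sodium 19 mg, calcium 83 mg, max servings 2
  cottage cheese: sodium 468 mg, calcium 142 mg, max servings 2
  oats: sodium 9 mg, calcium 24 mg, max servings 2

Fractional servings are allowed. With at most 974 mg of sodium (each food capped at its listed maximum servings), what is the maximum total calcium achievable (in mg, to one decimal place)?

492.5 mg

Calcium per mg sodium: edamame 4.368, oats 2.667, cottage cheese 0.3034.
Take 2 servings of edamame: uses 38 mg sodium, +166.0 mg calcium (running total 166.0 mg).
Take 2 servings of oats: uses 18 mg sodium, +48.0 mg calcium (running total 214.0 mg).
Take 1.962 servings of cottage cheese: uses 918 mg sodium, +278.5 mg calcium (running total 492.5 mg).
Greedy by best ratio exhausts the sodium allowance optimally: 492.5 mg.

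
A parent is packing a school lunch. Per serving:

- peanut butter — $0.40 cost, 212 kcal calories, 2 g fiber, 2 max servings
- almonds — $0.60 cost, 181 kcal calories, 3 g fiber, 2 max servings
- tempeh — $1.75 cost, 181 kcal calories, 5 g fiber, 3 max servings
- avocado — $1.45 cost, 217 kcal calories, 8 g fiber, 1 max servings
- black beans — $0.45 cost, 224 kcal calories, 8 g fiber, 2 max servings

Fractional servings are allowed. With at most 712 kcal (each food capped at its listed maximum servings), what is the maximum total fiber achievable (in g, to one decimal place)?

25.3 g

Fiber per kcal: avocado 0.03687, black beans 0.03571, tempeh 0.02762, almonds 0.01657, peanut butter 0.009434.
Take 1 serving of avocado: uses 217 kcal, +8.0 g fiber (running total 8.0 g).
Take 2 servings of black beans: uses 448 kcal, +16.0 g fiber (running total 24.0 g).
Take 0.2597 servings of tempeh: uses 47 kcal, +1.3 g fiber (running total 25.3 g).
Filling greedily by fiber-per-kcal is optimal for one linear limit, giving 25.3 g.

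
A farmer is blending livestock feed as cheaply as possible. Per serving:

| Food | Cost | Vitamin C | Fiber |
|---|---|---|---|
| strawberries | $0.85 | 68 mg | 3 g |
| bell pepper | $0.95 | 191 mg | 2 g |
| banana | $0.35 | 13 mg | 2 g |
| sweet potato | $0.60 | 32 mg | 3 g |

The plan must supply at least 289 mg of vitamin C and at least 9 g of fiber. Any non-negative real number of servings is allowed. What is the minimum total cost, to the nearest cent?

With two linear requirements the optimum uses one or two foods; enumerate the corners.
strawberries only: max(289/68, 9/3) = 4.25 servings → $3.61.
bell pepper only: max(289/191, 9/2) = 4.5 servings → $4.28.
banana only: max(289/13, 9/2) = 22.23 servings → $7.78.
sweet potato only: max(289/32, 9/3) = 9.031 servings → $5.42.
strawberries + bell pepper with both tight: 2.611 servings and 0.5835 servings → $2.77.
strawberries + banana: the both-tight solution has a negative serving — not a feasible corner.
strawberries + sweet potato with both targets exact would need a negative amount; discard.
bell pepper + banana with both tight: 1.295 servings and 3.205 servings → $2.35.
bell pepper + sweet potato with both tight: 1.138 servings and 2.242 servings → $2.43.
banana + sweet potato: intersection lies outside the first quadrant.
So the least-cost plan costs $2.35.

$2.35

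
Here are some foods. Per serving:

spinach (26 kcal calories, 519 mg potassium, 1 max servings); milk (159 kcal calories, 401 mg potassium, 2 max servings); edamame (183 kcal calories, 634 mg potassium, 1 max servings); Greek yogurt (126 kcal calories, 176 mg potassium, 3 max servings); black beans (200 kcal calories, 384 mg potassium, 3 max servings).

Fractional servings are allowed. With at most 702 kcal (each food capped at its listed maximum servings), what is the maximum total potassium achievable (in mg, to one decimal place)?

Potassium per kcal: spinach 19.96, edamame 3.464, milk 2.522, black beans 1.92, Greek yogurt 1.397.
Take 1 serving of spinach: uses 26 kcal, +519.0 mg potassium (running total 519.0 mg).
Take 1 serving of edamame: uses 183 kcal, +634.0 mg potassium (running total 1153.0 mg).
Take 2 servings of milk: uses 318 kcal, +802.0 mg potassium (running total 1955.0 mg).
Take 0.875 servings of black beans: uses 175 kcal, +336.0 mg potassium (running total 2291.0 mg).
Greedy by best ratio exhausts the calories allowance optimally: 2291.0 mg.

2291.0 mg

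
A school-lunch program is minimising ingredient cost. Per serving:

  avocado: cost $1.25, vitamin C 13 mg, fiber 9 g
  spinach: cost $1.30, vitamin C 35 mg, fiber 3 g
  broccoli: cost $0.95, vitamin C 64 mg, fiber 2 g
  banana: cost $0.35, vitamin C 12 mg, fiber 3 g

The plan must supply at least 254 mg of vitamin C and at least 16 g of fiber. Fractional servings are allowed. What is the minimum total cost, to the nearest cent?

$4.30

This is a tiny linear program; its minimum lies at a vertex of the feasible set. List the vertices and price them.
avocado only: max(254/13, 16/9) = 19.54 servings → $24.42.
spinach only: max(254/35, 16/3) = 7.257 servings → $9.43.
broccoli only: max(254/64, 16/2) = 8 servings → $7.60.
banana only: max(254/12, 16/3) = 21.17 servings → $7.41.
avocado + spinach with both targets exact would need a negative amount; discard.
avocado + broccoli with both tight: 0.9382 servings and 3.778 servings → $4.76.
avocado + banana: intersection lies outside the first quadrant.
spinach + broccoli with both tight: 4.23 servings and 1.656 servings → $7.07.
spinach + banana with both targets exact would need a negative amount; discard.
broccoli + banana with both tight: 3.393 servings and 3.071 servings → $4.30.
Cheapest feasible corner: $4.30.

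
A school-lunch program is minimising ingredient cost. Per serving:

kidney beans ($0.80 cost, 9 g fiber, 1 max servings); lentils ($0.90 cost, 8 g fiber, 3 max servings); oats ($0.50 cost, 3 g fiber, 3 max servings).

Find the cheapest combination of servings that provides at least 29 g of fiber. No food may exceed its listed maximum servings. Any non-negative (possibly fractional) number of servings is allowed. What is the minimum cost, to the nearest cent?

Cost per g of fiber: kidney beans $0.0889, lentils $0.1125, oats $0.1667.
Take 1 serving of kidney beans: +9.0 g fiber for $0.80 (total $0.80, still need 20.0 g).
Take 2.5 servings of lentils: +20.0 g fiber for $2.25 (total $3.05, still need 0.0 g).
Greedy by cheapest-per-g is optimal for a single linear constraint, so the minimum cost is $3.05.

$3.05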